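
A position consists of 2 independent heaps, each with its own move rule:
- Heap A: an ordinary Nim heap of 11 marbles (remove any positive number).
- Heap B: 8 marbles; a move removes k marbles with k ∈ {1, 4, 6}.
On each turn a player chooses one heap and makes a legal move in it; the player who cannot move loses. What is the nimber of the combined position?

10

Heap A is a plain Nim heap of size 11, so its Grundy value is 11.
Grundy values for heap B (subtraction set {1, 4, 6}):
g(0) = mex{} = 0
g(1) = mex{0} = 1
g(2) = mex{1} = 0
g(3) = mex{0} = 1
g(4) = mex{0,1} = 2
g(5) = mex{1,2} = 0
g(6) = mex{0} = 1
g(7) = mex{1} = 0
g(8) = mex{0,2} = 1
So g(8) = 1.
By the Sprague-Grundy theorem, the Grundy value of a sum of independent games is the XOR of the component values.
Combined value = 11 XOR 1 = 10.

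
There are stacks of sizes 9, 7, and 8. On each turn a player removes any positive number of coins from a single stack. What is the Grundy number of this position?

6

Compute the nim-sum pairwise:
9 ^ 7 = 14
14 ^ 8 = 6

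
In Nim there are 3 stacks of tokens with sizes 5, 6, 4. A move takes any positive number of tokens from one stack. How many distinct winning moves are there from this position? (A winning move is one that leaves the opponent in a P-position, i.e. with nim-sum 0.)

3

Nim-sum: 5 XOR 6 XOR 4 = 7.
The overall nim-sum is X = 7. A stack of size p has a winning move iff p XOR X < p (reduce it to p XOR X).
  5: 5 XOR 7 = 2 < 5 — winning move (to 2).
  6: 6 XOR 7 = 1 < 6 — winning move (to 1).
  4: 4 XOR 7 = 3 < 4 — winning move (to 3).
That gives 3 winning moves.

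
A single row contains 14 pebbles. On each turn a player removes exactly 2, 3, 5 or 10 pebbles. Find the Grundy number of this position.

0

Build the Grundy sequence with g(k) = mex{g(k−s) : s ∈ {2, 3, 5, 10}, s ≤ k}:
g(0) = mex{} = 0
g(1) = mex{} = 0
g(2) = mex{0} = 1
g(3) = mex{0} = 1
g(4) = mex{0,1} = 2
g(5) = mex{0,1} = 2
g(6) = mex{0,1,2} = 3
g(7) = mex{1,2} = 0
g(8) = mex{1,2,3} = 0
g(9) = mex{0,2,3} = 1
g(10) = mex{0,2} = 1
g(11) = mex{0,1,3} = 2
g(12) = mex{0,1} = 2
g(13) = mex{0,1,2} = 3
g(14) = mex{1,2} = 0
So g(14) = 0.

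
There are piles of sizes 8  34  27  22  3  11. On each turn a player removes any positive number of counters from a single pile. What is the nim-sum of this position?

47

Nim-sum: 8 ⊕ 34 ⊕ 27 ⊕ 22 ⊕ 3 ⊕ 11 = 47.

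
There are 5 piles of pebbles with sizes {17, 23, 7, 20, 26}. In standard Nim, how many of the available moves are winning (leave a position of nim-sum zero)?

1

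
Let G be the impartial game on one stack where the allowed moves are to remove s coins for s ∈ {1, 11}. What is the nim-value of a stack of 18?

0

Grundy values for subtraction set {1, 11}:
k:     0  1  2  3  4  5  6  7  8  9 10 11 12 13 14 15 16 17 18
g(k):  0  1  0  1  0  1  0  1  0  1  0  1  0  1  0  1  0  1  0
So g(18) = 0.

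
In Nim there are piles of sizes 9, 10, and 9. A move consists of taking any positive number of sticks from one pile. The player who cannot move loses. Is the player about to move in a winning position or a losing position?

Write each in binary and XOR column by column:
  1001  (9)
  1010  (10)
  1001  (9)
  ----
  1010  (10)
The nim-sum is 10 ≠ 0, so this is an N-position: the player to move can win.

Winning position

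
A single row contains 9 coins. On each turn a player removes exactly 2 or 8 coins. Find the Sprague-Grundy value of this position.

2

Compute g(0), g(1), … for moves {2, 8}:
g(0) = mex{} = 0
g(1) = mex{} = 0
g(2) = mex{0} = 1
g(3) = mex{0} = 1
g(4) = mex{1} = 0
g(5) = mex{1} = 0
g(6) = mex{0} = 1
g(7) = mex{0} = 1
g(8) = mex{0,1} = 2
g(9) = mex{0,1} = 2
So g(9) = 2.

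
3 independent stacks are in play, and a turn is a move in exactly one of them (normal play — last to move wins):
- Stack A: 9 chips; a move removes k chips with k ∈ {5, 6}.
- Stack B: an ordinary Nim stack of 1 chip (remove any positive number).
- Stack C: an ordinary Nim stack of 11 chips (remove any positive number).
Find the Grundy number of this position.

11

For stack A, compute g(0), g(1), … with moves {5, 6}:
g(0) = mex{} = 0
g(1) = mex{} = 0
g(2) = mex{} = 0
g(3) = mex{} = 0
g(4) = mex{} = 0
g(5) = mex{0} = 1
g(6) = mex{0} = 1
g(7) = mex{0} = 1
g(8) = mex{0} = 1
g(9) = mex{0} = 1
So g(9) = 1.
Stack B is a plain Nim stack of size 1, so its Grundy value is 1.
Stack C is a plain Nim stack of size 11, so its Grundy value is 11.
The value of a disjunctive sum is the nim-sum of the parts.
Combined value = 1 ⊕ 1 ⊕ 11 = 11.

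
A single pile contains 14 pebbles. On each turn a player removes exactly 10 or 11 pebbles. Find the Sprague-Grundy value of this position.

1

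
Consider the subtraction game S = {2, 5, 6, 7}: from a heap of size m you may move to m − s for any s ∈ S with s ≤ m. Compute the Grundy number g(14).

1

Grundy values for subtraction set {2, 5, 6, 7}:
g(0) = mex{} = 0
g(1) = mex{} = 0
g(2) = mex{0} = 1
g(3) = mex{0} = 1
g(4) = mex{1} = 0
g(5) = mex{0,1} = 2
g(6) = mex{0} = 1
g(7) = mex{0,1,2} = 3
g(8) = mex{0,1} = 2
g(9) = mex{0,1,3} = 2
g(10) = mex{0,1,2} = 3
g(11) = mex{0,1,2} = 3
g(12) = mex{1,2,3} = 0
g(13) = mex{1,2,3} = 0
g(14) = mex{0,2,3} = 1
So g(14) = 1.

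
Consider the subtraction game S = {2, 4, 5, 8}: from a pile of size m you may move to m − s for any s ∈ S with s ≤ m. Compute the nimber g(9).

1

Compute g(0), g(1), … for moves {2, 4, 5, 8}:
g(0) = mex{} = 0
g(1) = mex{} = 0
g(2) = mex{0} = 1
g(3) = mex{0} = 1
g(4) = mex{0,1} = 2
g(5) = mex{0,1} = 2
g(6) = mex{0,1,2} = 3
g(7) = mex{1,2} = 0
g(8) = mex{0,1,2,3} = 4
g(9) = mex{0,2} = 1
So g(9) = 1.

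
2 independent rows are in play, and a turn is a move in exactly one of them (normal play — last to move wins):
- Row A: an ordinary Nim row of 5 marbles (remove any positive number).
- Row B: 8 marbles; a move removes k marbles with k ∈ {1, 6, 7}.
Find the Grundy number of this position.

7

Row A is a plain Nim row of size 5, so its Grundy value is 5.
Build the Grundy sequence for row B with g(k) = mex{g(k−s) : s ∈ {1, 6, 7}, s ≤ k}:
g(0) = mex{} = 0
g(1) = mex{0} = 1
g(2) = mex{1} = 0
g(3) = mex{0} = 1
g(4) = mex{1} = 0
g(5) = mex{0} = 1
g(6) = mex{0,1} = 2
g(7) = mex{0,1,2} = 3
g(8) = mex{0,1,3} = 2
So g(8) = 2.
The value of a disjunctive sum is the nim-sum of the parts.
Combined value = 5 ⊕ 2 = 7.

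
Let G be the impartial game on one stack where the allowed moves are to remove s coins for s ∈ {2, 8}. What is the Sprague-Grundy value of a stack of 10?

Compute g(0), g(1), … for moves {2, 8}:
g(0) = mex{} = 0
g(1) = mex{} = 0
g(2) = mex{0} = 1
g(3) = mex{0} = 1
g(4) = mex{1} = 0
g(5) = mex{1} = 0
g(6) = mex{0} = 1
g(7) = mex{0} = 1
g(8) = mex{0,1} = 2
g(9) = mex{0,1} = 2
g(10) = mex{1,2} = 0
So g(10) = 0.

0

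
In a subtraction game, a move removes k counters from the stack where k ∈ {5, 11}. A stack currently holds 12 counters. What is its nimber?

2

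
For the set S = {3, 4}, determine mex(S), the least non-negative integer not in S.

0 is not in the set, so the mex is 0.

0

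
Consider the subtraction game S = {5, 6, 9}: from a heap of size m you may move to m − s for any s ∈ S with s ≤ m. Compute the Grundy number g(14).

Compute g(0), g(1), … for moves {5, 6, 9}:
k:     0  1  2  3  4  5  6  7  8  9 10 11 12 13 14
g(k):  0  0  0  0  0  1  1  1  1  1  2  2  2  2  0
So g(14) = 0.

0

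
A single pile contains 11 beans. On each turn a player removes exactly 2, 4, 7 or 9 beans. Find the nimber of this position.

0

Grundy values for subtraction set {2, 4, 7, 9}:
k:     0  1  2  3  4  5  6  7  8  9 10 11
g(k):  0  0  1  1  2  2  0  3  1  4  2  0
So g(11) = 0.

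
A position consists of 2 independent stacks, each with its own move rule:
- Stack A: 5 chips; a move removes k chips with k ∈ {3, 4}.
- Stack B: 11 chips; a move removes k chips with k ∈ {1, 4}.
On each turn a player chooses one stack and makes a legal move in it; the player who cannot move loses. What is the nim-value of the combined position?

Build the Grundy sequence for stack A with g(k) = mex{g(k−s) : s ∈ {3, 4}, s ≤ k}:
g(0) = mex{} = 0
g(1) = mex{} = 0
g(2) = mex{} = 0
g(3) = mex{0} = 1
g(4) = mex{0} = 1
g(5) = mex{0} = 1
So g(5) = 1.
Build the Grundy sequence for stack B with g(k) = mex{g(k−s) : s ∈ {1, 4}, s ≤ k}:
g(0) = mex{} = 0
g(1) = mex{0} = 1
g(2) = mex{1} = 0
g(3) = mex{0} = 1
g(4) = mex{0,1} = 2
g(5) = mex{1,2} = 0
g(6) = mex{0} = 1
g(7) = mex{1} = 0
g(8) = mex{0,2} = 1
g(9) = mex{0,1} = 2
g(10) = mex{1,2} = 0
g(11) = mex{0} = 1
So g(11) = 1.
The value of a disjunctive sum is the nim-sum of the parts.
Combined value = 1 XOR 1 = 0.

0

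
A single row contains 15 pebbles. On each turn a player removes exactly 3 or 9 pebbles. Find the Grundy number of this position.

Compute g(0), g(1), … for moves {3, 9}:
k:     0  1  2  3  4  5  6  7  8  9 10 11 12 13 14 15
g(k):  0  0  0  1  1  1  0  0  0  1  1  1  0  0  0  1
So g(15) = 1.

1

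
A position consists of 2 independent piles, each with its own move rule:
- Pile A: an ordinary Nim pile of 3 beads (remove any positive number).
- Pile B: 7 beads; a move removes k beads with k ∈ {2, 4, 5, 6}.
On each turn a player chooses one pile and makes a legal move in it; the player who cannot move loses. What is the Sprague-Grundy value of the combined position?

Pile A is a plain Nim pile of size 3, so its Grundy value is 3.
Build the Grundy sequence for pile B with g(k) = mex{g(k−s) : s ∈ {2, 4, 5, 6}, s ≤ k}:
g(0) = mex{} = 0
g(1) = mex{} = 0
g(2) = mex{0} = 1
g(3) = mex{0} = 1
g(4) = mex{0,1} = 2
g(5) = mex{0,1} = 2
g(6) = mex{0,1,2} = 3
g(7) = mex{0,1,2} = 3
So g(7) = 3.
The value of a disjunctive sum is the nim-sum of the parts.
Combined value = 3 XOR 3 = 0.

0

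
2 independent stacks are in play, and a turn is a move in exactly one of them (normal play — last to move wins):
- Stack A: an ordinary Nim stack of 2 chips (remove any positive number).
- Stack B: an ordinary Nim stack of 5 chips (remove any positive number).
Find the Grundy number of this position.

Stack A is a plain Nim stack of size 2, so its Grundy value is 2.
Stack B is a plain Nim stack of size 5, so its Grundy value is 5.
The value of a disjunctive sum is the nim-sum of the parts.
Combined value = 2 ⊕ 5 = 7.

7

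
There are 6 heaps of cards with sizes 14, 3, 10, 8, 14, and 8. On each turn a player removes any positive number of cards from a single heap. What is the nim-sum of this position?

9

Nim-sum: 14 ⊕ 3 ⊕ 10 ⊕ 8 ⊕ 14 ⊕ 8 = 9.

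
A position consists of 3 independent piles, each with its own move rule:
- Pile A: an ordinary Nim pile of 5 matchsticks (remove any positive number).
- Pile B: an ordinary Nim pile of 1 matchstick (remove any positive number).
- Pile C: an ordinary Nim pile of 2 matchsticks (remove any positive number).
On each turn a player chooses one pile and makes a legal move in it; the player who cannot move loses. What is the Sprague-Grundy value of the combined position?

Pile A is a plain Nim pile of size 5, so its Grundy value is 5.
Pile B is a plain Nim pile of size 1, so its Grundy value is 1.
Pile C is a plain Nim pile of size 2, so its Grundy value is 2.
By the Sprague-Grundy theorem, the Grundy value of a sum of independent games is the XOR of the component values.
Combined value = 5 XOR 1 XOR 2 = 6.

6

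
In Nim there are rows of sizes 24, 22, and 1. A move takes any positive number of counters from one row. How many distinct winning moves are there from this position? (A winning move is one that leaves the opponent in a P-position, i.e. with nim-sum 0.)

1

In binary:
  11000  (24)
  10110  (22)
  00001  (1)
  -----
  01111  (15)
The overall nim-sum is X = 15. A row of size p has a winning move iff p XOR X < p (reduce it to p XOR X).
  24: 24 XOR 15 = 23 < 24 — winning move (to 23).
  22: 22 XOR 15 = 25 ≥ 22 — no move.
  1: 1 XOR 15 = 14 ≥ 1 — no move.
That gives 1 winning move.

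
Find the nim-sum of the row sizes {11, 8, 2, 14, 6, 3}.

10

Nim-sum: 11 XOR 8 XOR 2 XOR 14 XOR 6 XOR 3 = 10.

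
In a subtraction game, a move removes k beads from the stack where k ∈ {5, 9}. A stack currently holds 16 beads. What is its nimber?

0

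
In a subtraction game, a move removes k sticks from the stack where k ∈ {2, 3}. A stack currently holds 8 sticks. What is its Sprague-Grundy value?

1

Compute g(0), g(1), … for moves {2, 3}:
k:     0  1  2  3  4  5  6  7  8
g(k):  0  0  1  1  2  0  0  1  1
So g(8) = 1.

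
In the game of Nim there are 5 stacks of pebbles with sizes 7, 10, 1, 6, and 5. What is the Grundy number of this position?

Bitwise XOR of the heap sizes:
  0111  (7)
  1010  (10)
  0001  (1)
  0110  (6)
  0101  (5)
  ----
  1111  (15)

15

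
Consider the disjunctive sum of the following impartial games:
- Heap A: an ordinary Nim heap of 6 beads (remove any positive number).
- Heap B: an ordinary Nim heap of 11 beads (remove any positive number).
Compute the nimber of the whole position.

Heap A is a plain Nim heap of size 6, so its Grundy value is 6.
Heap B is a plain Nim heap of size 11, so its Grundy value is 11.
By the Sprague-Grundy theorem, the Grundy value of a sum of independent games is the XOR of the component values.
Combined value = 6 ⊕ 11 = 13.

13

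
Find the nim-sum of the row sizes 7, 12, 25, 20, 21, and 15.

In binary:
  00111  (7)
  01100  (12)
  11001  (25)
  10100  (20)
  10101  (21)
  01111  (15)
  -----
  11100  (28)

28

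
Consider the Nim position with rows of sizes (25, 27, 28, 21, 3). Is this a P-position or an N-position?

N-position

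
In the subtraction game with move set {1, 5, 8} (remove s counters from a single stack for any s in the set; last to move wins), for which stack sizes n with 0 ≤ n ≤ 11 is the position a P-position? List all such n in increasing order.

Grundy values for subtraction set {1, 5, 8}:
k:     0  1  2  3  4  5  6  7  8  9 10 11
g(k):  0  1  0  1  0  1  0  1  2  3  2  3
The P-positions (g = 0) in 0..11 are 0, 2, 4, 6.

0, 2, 4, 6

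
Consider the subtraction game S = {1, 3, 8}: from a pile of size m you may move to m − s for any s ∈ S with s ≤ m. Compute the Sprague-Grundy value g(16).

Build the Grundy sequence with g(k) = mex{g(k−s) : s ∈ {1, 3, 8}, s ≤ k}:
k:     0  1  2  3  4  5  6  7  8  9 10 11 12 13 14 15 16
g(k):  0  1  0  1  0  1  0  1  2  3  2  0  1  0  1  0  1
So g(16) = 1.

1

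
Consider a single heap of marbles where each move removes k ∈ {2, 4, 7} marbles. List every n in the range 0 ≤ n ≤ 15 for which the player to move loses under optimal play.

0, 1, 6, 9, 12, 15

Grundy values for subtraction set {2, 4, 7}:
k:     0  1  2  3  4  5  6  7  8  9 10 11 12 13 14 15
g(k):  0  0  1  1  2  2  0  3  1  0  2  1  0  2  1  0
The P-positions (g = 0) in 0..15 are 0, 1, 6, 9, 12, 15.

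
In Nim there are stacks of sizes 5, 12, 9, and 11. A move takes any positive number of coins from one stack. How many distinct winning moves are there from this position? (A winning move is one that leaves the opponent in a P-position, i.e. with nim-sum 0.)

Compute the nim-sum pairwise:
5 ^ 12 = 9
9 ^ 9 = 0
0 ^ 11 = 11
The overall nim-sum is X = 11. A stack of size p has a winning move iff p XOR X < p (reduce it to p XOR X).
  5: 5 XOR 11 = 14 ≥ 5 — no move.
  12: 12 XOR 11 = 7 < 12 — winning move (to 7).
  9: 9 XOR 11 = 2 < 9 — winning move (to 2).
  11: 11 XOR 11 = 0 < 11 — winning move (to 0).
That gives 3 winning moves.

3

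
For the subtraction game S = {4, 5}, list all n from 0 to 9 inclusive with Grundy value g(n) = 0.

0, 1, 2, 3, 9

Build the Grundy sequence with g(k) = mex{g(k−s) : s ∈ {4, 5}, s ≤ k}:
k:     0  1  2  3  4  5  6  7  8  9
g(k):  0  0  0  0  1  1  1  1  2  0
The P-positions (g = 0) in 0..9 are 0, 1, 2, 3, 9.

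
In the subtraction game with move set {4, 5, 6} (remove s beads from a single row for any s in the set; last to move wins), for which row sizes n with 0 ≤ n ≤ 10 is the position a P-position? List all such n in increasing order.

0, 1, 2, 3, 10

Build the Grundy sequence with g(k) = mex{g(k−s) : s ∈ {4, 5, 6}, s ≤ k}:
g(0) = mex{} = 0
g(1) = mex{} = 0
g(2) = mex{} = 0
g(3) = mex{} = 0
g(4) = mex{0} = 1
g(5) = mex{0} = 1
g(6) = mex{0} = 1
g(7) = mex{0} = 1
g(8) = mex{0,1} = 2
g(9) = mex{0,1} = 2
g(10) = mex{1} = 0
The P-positions (g = 0) in 0..10 are 0, 1, 2, 3, 10.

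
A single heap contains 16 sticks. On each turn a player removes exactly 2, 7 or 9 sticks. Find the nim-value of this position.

0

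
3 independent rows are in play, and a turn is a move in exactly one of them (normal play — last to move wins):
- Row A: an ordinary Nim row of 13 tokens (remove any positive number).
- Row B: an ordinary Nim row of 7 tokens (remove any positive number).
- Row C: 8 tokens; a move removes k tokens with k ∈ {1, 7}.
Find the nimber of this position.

10

Row A is a plain Nim row of size 13, so its Grundy value is 13.
Row B is a plain Nim row of size 7, so its Grundy value is 7.
Grundy values for row C (subtraction set {1, 7}):
k:     0  1  2  3  4  5  6  7  8
g(k):  0  1  0  1  0  1  0  1  0
So g(8) = 0.
The value of a disjunctive sum is the nim-sum of the parts.
Combined value = 13 XOR 7 XOR 0 = 10.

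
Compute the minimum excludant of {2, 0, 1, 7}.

3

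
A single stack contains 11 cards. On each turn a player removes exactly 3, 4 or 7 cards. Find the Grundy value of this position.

Compute g(0), g(1), … for moves {3, 4, 7}:
g(0) = mex{} = 0
g(1) = mex{} = 0
g(2) = mex{} = 0
g(3) = mex{0} = 1
g(4) = mex{0} = 1
g(5) = mex{0} = 1
g(6) = mex{0,1} = 2
g(7) = mex{0,1} = 2
g(8) = mex{0,1} = 2
g(9) = mex{0,1,2} = 3
g(10) = mex{1,2} = 0
g(11) = mex{1,2} = 0
So g(11) = 0.

0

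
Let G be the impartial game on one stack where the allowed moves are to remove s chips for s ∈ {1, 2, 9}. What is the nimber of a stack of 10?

0

Grundy values for subtraction set {1, 2, 9}:
k:     0  1  2  3  4  5  6  7  8  9 10
g(k):  0  1  2  0  1  2  0  1  2  3  0
So g(10) = 0.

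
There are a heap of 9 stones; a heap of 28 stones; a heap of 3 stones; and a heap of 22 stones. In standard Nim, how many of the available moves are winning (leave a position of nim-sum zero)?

Write each in binary and XOR column by column:
  01001  (9)
  11100  (28)
  00011  (3)
  10110  (22)
  -----
  00000  (0)
The nim-sum is already 0, so every move leaves a nonzero nim-sum — there are no winning moves.

0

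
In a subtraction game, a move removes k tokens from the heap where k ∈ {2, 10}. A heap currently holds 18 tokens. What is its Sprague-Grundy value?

1

Grundy values for subtraction set {2, 10}:
k:     0  1  2  3  4  5  6  7  8  9 10 11 12 13 14 15 16 17 18
g(k):  0  0  1  1  0  0  1  1  0  0  1  1  0  0  1  1  0  0  1
So g(18) = 1.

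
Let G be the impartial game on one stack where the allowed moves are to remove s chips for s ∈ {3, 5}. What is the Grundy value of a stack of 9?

0

Compute g(0), g(1), … for moves {3, 5}:
g(0) = mex{} = 0
g(1) = mex{} = 0
g(2) = mex{} = 0
g(3) = mex{0} = 1
g(4) = mex{0} = 1
g(5) = mex{0} = 1
g(6) = mex{0,1} = 2
g(7) = mex{0,1} = 2
g(8) = mex{1} = 0
g(9) = mex{1,2} = 0
So g(9) = 0.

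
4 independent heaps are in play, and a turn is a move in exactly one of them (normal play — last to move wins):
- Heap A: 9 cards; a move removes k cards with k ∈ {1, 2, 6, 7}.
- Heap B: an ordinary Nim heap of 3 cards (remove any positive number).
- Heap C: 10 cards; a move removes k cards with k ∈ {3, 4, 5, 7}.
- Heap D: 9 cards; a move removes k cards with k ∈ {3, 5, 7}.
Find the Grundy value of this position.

1

Build the Grundy sequence for heap A with g(k) = mex{g(k−s) : s ∈ {1, 2, 6, 7}, s ≤ k}:
k:     0  1  2  3  4  5  6  7  8  9
g(k):  0  1  2  0  1  2  3  4  0  1
So g(9) = 1.
Heap B is a plain Nim heap of size 3, so its Grundy value is 3.
For heap C, compute g(0), g(1), … with moves {3, 4, 5, 7}:
k:     0  1  2  3  4  5  6  7  8  9 10
g(k):  0  0  0  1  1  1  2  2  2  3  0
So g(10) = 0.
Build the Grundy sequence for heap D with g(k) = mex{g(k−s) : s ∈ {3, 5, 7}, s ≤ k}:
k:     0  1  2  3  4  5  6  7  8  9
g(k):  0  0  0  1  1  1  2  2  2  3
So g(9) = 3.
By the Sprague-Grundy theorem, the Grundy value of a sum of independent games is the XOR of the component values.
Combined value = 1 ⊕ 3 ⊕ 0 ⊕ 3 = 1.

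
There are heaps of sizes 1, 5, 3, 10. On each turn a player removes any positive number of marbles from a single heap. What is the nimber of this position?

Compute the nim-sum pairwise:
1 XOR 5 = 4
4 XOR 3 = 7
7 XOR 10 = 13

13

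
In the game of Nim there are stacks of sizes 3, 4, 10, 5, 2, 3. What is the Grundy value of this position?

Bitwise XOR of the heap sizes:
  0011  (3)
  0100  (4)
  1010  (10)
  0101  (5)
  0010  (2)
  0011  (3)
  ----
  1001  (9)

9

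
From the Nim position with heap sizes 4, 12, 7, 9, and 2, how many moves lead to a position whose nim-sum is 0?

Nim-sum: 4 XOR 12 XOR 7 XOR 9 XOR 2 = 4.
The overall nim-sum is X = 4. A heap of size p has a winning move iff p XOR X < p (reduce it to p XOR X).
  4: 4 XOR 4 = 0 < 4 — winning move (to 0).
  12: 12 XOR 4 = 8 < 12 — winning move (to 8).
  7: 7 XOR 4 = 3 < 7 — winning move (to 3).
  9: 9 XOR 4 = 13 ≥ 9 — no move.
  2: 2 XOR 4 = 6 ≥ 2 — no move.
That gives 3 winning moves.

3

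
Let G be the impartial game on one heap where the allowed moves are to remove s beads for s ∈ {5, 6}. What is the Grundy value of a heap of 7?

1

Compute g(0), g(1), … for moves {5, 6}:
g(0) = mex{} = 0
g(1) = mex{} = 0
g(2) = mex{} = 0
g(3) = mex{} = 0
g(4) = mex{} = 0
g(5) = mex{0} = 1
g(6) = mex{0} = 1
g(7) = mex{0} = 1
So g(7) = 1.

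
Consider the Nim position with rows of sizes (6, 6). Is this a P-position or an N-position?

P-position

Compute the nim-sum pairwise:
6 ⊕ 6 = 0
The nim-sum is 0, so this is a P-position: the player to move is in a losing position under optimal play.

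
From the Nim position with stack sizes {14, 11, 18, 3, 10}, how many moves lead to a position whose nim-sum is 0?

1

Nim-sum: 14 ^ 11 ^ 18 ^ 3 ^ 10 = 30.
The overall nim-sum is X = 30. A stack of size p has a winning move iff p XOR X < p (reduce it to p XOR X).
  14: 14 XOR 30 = 16 ≥ 14 — no move.
  11: 11 XOR 30 = 21 ≥ 11 — no move.
  18: 18 XOR 30 = 12 < 18 — winning move (to 12).
  3: 3 XOR 30 = 29 ≥ 3 — no move.
  10: 10 XOR 30 = 20 ≥ 10 — no move.
That gives 1 winning move.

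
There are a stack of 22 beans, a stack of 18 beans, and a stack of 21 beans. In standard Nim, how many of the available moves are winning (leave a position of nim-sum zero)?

Compute the nim-sum pairwise:
22 ^ 18 = 4
4 ^ 21 = 17
The overall nim-sum is X = 17. A stack of size p has a winning move iff p XOR X < p (reduce it to p XOR X).
  22: 22 XOR 17 = 7 < 22 — winning move (to 7).
  18: 18 XOR 17 = 3 < 18 — winning move (to 3).
  21: 21 XOR 17 = 4 < 21 — winning move (to 4).
That gives 3 winning moves.

3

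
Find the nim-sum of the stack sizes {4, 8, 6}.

Nim-sum: 4 ⊕ 8 ⊕ 6 = 10.

10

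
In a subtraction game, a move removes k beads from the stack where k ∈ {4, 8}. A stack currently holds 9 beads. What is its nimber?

2

Compute g(0), g(1), … for moves {4, 8}:
g(0) = mex{} = 0
g(1) = mex{} = 0
g(2) = mex{} = 0
g(3) = mex{} = 0
g(4) = mex{0} = 1
g(5) = mex{0} = 1
g(6) = mex{0} = 1
g(7) = mex{0} = 1
g(8) = mex{0,1} = 2
g(9) = mex{0,1} = 2
So g(9) = 2.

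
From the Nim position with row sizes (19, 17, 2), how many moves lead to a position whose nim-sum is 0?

In binary:
  10011  (19)
  10001  (17)
  00010  (2)
  -----
  00000  (0)
The nim-sum is already 0, so every move leaves a nonzero nim-sum — there are no winning moves.

0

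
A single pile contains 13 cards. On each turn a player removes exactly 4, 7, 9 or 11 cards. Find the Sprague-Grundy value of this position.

3

Build the Grundy sequence with g(k) = mex{g(k−s) : s ∈ {4, 7, 9, 11}, s ≤ k}:
g(0) = mex{} = 0
g(1) = mex{} = 0
g(2) = mex{} = 0
g(3) = mex{} = 0
g(4) = mex{0} = 1
g(5) = mex{0} = 1
g(6) = mex{0} = 1
g(7) = mex{0} = 1
g(8) = mex{0,1} = 2
g(9) = mex{0,1} = 2
g(10) = mex{0,1} = 2
g(11) = mex{0,1} = 2
g(12) = mex{0,1,2} = 3
g(13) = mex{0,1,2} = 3
So g(13) = 3.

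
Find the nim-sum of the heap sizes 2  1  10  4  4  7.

14

Nim-sum: 2 XOR 1 XOR 10 XOR 4 XOR 4 XOR 7 = 14.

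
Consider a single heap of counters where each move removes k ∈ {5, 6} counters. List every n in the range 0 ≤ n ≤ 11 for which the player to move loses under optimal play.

0, 1, 2, 3, 4, 11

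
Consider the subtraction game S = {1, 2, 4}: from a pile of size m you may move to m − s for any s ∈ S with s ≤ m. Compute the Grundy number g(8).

Grundy values for subtraction set {1, 2, 4}:
g(0) = mex{} = 0
g(1) = mex{0} = 1
g(2) = mex{0,1} = 2
g(3) = mex{1,2} = 0
g(4) = mex{0,2} = 1
g(5) = mex{0,1} = 2
g(6) = mex{1,2} = 0
g(7) = mex{0,2} = 1
g(8) = mex{0,1} = 2
So g(8) = 2.

2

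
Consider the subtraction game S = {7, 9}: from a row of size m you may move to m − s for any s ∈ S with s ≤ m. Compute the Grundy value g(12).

Compute g(0), g(1), … for moves {7, 9}:
g(0) = mex{} = 0
g(1) = mex{} = 0
g(2) = mex{} = 0
g(3) = mex{} = 0
g(4) = mex{} = 0
g(5) = mex{} = 0
g(6) = mex{} = 0
g(7) = mex{0} = 1
g(8) = mex{0} = 1
g(9) = mex{0} = 1
g(10) = mex{0} = 1
g(11) = mex{0} = 1
g(12) = mex{0} = 1
So g(12) = 1.

1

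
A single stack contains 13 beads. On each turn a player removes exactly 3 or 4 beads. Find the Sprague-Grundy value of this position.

Build the Grundy sequence with g(k) = mex{g(k−s) : s ∈ {3, 4}, s ≤ k}:
g(0) = mex{} = 0
g(1) = mex{} = 0
g(2) = mex{} = 0
g(3) = mex{0} = 1
g(4) = mex{0} = 1
g(5) = mex{0} = 1
g(6) = mex{0,1} = 2
g(7) = mex{1} = 0
g(8) = mex{1} = 0
g(9) = mex{1,2} = 0
g(10) = mex{0,2} = 1
g(11) = mex{0} = 1
g(12) = mex{0} = 1
g(13) = mex{0,1} = 2
So g(13) = 2.

2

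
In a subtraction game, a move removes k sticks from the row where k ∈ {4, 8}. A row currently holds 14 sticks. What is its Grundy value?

0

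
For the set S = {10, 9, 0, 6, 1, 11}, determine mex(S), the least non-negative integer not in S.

The values 0, 1 are all present; 2 is the first non-negative integer missing from the set.

2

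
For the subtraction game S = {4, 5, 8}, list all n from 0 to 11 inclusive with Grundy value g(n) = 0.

Build the Grundy sequence with g(k) = mex{g(k−s) : s ∈ {4, 5, 8}, s ≤ k}:
k:     0  1  2  3  4  5  6  7  8  9 10 11
g(k):  0  0  0  0  1  1  1  1  2  2  2  2
The P-positions (g = 0) in 0..11 are 0, 1, 2, 3.

0, 1, 2, 3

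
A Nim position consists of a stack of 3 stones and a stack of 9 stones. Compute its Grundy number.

Compute the nim-sum pairwise:
3 ^ 9 = 10

10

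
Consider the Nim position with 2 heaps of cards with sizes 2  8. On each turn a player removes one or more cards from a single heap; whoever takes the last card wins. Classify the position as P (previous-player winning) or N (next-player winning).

Nim-sum: 2 XOR 8 = 10.
The nim-sum is 10 ≠ 0, so this is an N-position: the player to move can win.

N-position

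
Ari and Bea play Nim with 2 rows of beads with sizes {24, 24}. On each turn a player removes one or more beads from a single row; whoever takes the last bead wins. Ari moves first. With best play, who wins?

Compute the nim-sum pairwise:
24 ^ 24 = 0
The nim-sum is 0, so this is a P-position: the player to move is in a losing position under optimal play; Ari is about to move from it and so loses — Bea wins.

Bea wins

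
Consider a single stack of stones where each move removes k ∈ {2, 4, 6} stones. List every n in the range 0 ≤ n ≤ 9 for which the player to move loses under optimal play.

0, 1, 8, 9

Build the Grundy sequence with g(k) = mex{g(k−s) : s ∈ {2, 4, 6}, s ≤ k}:
k:     0  1  2  3  4  5  6  7  8  9
g(k):  0  0  1  1  2  2  3  3  0  0
The P-positions (g = 0) in 0..9 are 0, 1, 8, 9.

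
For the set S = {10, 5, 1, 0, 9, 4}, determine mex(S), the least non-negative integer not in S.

2

The values 0, 1 are all present; 2 is the first non-negative integer missing from the set.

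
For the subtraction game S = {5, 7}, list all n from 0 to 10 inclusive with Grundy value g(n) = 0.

0, 1, 2, 3, 4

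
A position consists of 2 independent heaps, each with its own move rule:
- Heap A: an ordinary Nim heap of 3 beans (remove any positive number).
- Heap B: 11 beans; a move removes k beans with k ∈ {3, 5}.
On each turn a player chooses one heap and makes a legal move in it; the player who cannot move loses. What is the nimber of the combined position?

2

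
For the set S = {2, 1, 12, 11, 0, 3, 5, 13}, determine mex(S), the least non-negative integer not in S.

4

The values 0, 1, 2, 3 are all present; 4 is the first non-negative integer missing from the set.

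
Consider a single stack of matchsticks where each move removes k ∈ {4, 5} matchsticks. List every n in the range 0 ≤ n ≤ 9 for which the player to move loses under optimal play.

0, 1, 2, 3, 9

Compute g(0), g(1), … for moves {4, 5}:
k:     0  1  2  3  4  5  6  7  8  9
g(k):  0  0  0  0  1  1  1  1  2  0
The P-positions (g = 0) in 0..9 are 0, 1, 2, 3, 9.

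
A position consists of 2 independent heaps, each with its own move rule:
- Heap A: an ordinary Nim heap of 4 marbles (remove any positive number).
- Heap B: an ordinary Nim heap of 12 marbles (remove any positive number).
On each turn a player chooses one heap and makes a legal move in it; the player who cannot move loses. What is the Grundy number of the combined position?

Heap A is a plain Nim heap of size 4, so its Grundy value is 4.
Heap B is a plain Nim heap of size 12, so its Grundy value is 12.
The value of a disjunctive sum is the nim-sum of the parts.
Combined value = 4 ⊕ 12 = 8.

8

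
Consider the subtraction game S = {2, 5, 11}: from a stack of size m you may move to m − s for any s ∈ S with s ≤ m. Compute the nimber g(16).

1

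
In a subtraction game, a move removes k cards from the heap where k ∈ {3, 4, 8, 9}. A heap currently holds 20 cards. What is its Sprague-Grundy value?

Compute g(0), g(1), … for moves {3, 4, 8, 9}:
k:     0  1  2  3  4  5  6  7  8  9 10 11 12 13 14 15 16 17 18 19 20
g(k):  0  0  0  1  1  1  2  0  2  3  1  3  0  0  0  1  1  1  2  0  2
So g(20) = 2.

2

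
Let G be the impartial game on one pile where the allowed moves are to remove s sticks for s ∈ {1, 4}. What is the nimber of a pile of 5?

0

Compute g(0), g(1), … for moves {1, 4}:
g(0) = mex{} = 0
g(1) = mex{0} = 1
g(2) = mex{1} = 0
g(3) = mex{0} = 1
g(4) = mex{0,1} = 2
g(5) = mex{1,2} = 0
So g(5) = 0.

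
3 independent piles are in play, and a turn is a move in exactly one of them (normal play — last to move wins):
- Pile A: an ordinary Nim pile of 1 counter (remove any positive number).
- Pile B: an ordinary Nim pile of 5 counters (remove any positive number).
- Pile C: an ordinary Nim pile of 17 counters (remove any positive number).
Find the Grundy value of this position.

Pile A is a plain Nim pile of size 1, so its Grundy value is 1.
Pile B is a plain Nim pile of size 5, so its Grundy value is 5.
Pile C is a plain Nim pile of size 17, so its Grundy value is 17.
The value of a disjunctive sum is the nim-sum of the parts.
Combined value = 1 ⊕ 5 ⊕ 17 = 21.

21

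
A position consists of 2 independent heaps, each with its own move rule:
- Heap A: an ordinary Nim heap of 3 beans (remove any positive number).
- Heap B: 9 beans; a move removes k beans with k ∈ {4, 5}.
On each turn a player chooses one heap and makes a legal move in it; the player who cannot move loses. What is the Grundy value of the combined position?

Heap A is a plain Nim heap of size 3, so its Grundy value is 3.
Build the Grundy sequence for heap B with g(k) = mex{g(k−s) : s ∈ {4, 5}, s ≤ k}:
g(0) = mex{} = 0
g(1) = mex{} = 0
g(2) = mex{} = 0
g(3) = mex{} = 0
g(4) = mex{0} = 1
g(5) = mex{0} = 1
g(6) = mex{0} = 1
g(7) = mex{0} = 1
g(8) = mex{0,1} = 2
g(9) = mex{1} = 0
So g(9) = 0.
The value of a disjunctive sum is the nim-sum of the parts.
Combined value = 3 ⊕ 0 = 3.

3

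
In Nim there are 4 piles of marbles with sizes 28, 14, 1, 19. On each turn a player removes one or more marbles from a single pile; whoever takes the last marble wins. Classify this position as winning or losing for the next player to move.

Losing position

Nim-sum: 28 ^ 14 ^ 1 ^ 19 = 0.
The nim-sum is 0, so this is a P-position: the player to move is in a losing position under optimal play.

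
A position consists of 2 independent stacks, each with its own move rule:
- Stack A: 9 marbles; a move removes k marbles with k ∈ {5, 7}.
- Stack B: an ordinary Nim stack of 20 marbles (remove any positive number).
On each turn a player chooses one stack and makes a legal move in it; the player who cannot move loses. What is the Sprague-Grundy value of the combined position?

For stack A, compute g(0), g(1), … with moves {5, 7}:
g(0) = mex{} = 0
g(1) = mex{} = 0
g(2) = mex{} = 0
g(3) = mex{} = 0
g(4) = mex{} = 0
g(5) = mex{0} = 1
g(6) = mex{0} = 1
g(7) = mex{0} = 1
g(8) = mex{0} = 1
g(9) = mex{0} = 1
So g(9) = 1.
Stack B is a plain Nim stack of size 20, so its Grundy value is 20.
By the Sprague-Grundy theorem, the Grundy value of a sum of independent games is the XOR of the component values.
Combined value = 1 ⊕ 20 = 21.

21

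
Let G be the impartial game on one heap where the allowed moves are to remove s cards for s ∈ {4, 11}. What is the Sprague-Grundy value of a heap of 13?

Build the Grundy sequence with g(k) = mex{g(k−s) : s ∈ {4, 11}, s ≤ k}:
g(0) = mex{} = 0
g(1) = mex{} = 0
g(2) = mex{} = 0
g(3) = mex{} = 0
g(4) = mex{0} = 1
g(5) = mex{0} = 1
g(6) = mex{0} = 1
g(7) = mex{0} = 1
g(8) = mex{1} = 0
g(9) = mex{1} = 0
g(10) = mex{1} = 0
g(11) = mex{0,1} = 2
g(12) = mex{0} = 1
g(13) = mex{0} = 1
So g(13) = 1.

1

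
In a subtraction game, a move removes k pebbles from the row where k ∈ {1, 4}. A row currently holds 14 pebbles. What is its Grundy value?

2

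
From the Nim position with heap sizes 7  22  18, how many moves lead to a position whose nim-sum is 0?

3

In binary:
  00111  (7)
  10110  (22)
  10010  (18)
  -----
  00011  (3)
The overall nim-sum is X = 3. A heap of size p has a winning move iff p XOR X < p (reduce it to p XOR X).
  7: 7 XOR 3 = 4 < 7 — winning move (to 4).
  22: 22 XOR 3 = 21 < 22 — winning move (to 21).
  18: 18 XOR 3 = 17 < 18 — winning move (to 17).
That gives 3 winning moves.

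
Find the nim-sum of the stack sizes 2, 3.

1

Nim-sum: 2 ⊕ 3 = 1.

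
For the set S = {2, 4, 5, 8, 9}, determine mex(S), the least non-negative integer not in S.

0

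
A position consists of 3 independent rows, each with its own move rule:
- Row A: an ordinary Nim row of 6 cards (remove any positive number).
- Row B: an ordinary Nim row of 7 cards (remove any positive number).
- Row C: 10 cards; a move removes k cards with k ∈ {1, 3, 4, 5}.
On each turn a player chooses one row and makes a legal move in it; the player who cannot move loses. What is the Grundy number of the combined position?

1

Row A is a plain Nim row of size 6, so its Grundy value is 6.
Row B is a plain Nim row of size 7, so its Grundy value is 7.
Grundy values for row C (subtraction set {1, 3, 4, 5}):
g(0) = mex{} = 0
g(1) = mex{0} = 1
g(2) = mex{1} = 0
g(3) = mex{0} = 1
g(4) = mex{0,1} = 2
g(5) = mex{0,1,2} = 3
g(6) = mex{0,1,3} = 2
g(7) = mex{0,1,2} = 3
g(8) = mex{1,2,3} = 0
g(9) = mex{0,2,3} = 1
g(10) = mex{1,2,3} = 0
So g(10) = 0.
The value of a disjunctive sum is the nim-sum of the parts.
Combined value = 6 ⊕ 7 ⊕ 0 = 1.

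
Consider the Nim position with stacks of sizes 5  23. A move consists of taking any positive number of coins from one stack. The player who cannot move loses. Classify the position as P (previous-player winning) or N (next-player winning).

N-position

Nim-sum: 5 ^ 23 = 18.
The nim-sum is 18 ≠ 0, so this is an N-position: the player to move can win.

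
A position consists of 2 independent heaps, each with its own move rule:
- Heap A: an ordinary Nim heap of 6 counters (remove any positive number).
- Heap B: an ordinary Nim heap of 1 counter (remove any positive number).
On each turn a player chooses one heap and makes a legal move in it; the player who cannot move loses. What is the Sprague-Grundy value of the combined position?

7

Heap A is a plain Nim heap of size 6, so its Grundy value is 6.
Heap B is a plain Nim heap of size 1, so its Grundy value is 1.
By the Sprague-Grundy theorem, the Grundy value of a sum of independent games is the XOR of the component values.
Combined value = 6 XOR 1 = 7.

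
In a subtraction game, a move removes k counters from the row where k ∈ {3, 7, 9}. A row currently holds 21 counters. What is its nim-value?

Build the Grundy sequence with g(k) = mex{g(k−s) : s ∈ {3, 7, 9}, s ≤ k}:
k:     0  1  2  3  4  5  6  7  8  9 10 11 12 13 14 15 16 17 18 19 20 21
g(k):  0  0  0  1  1  1  0  2  2  1  3  3  0  2  0  1  0  1  0  1  0  1
So g(21) = 1.

1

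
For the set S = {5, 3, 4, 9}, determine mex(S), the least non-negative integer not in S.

0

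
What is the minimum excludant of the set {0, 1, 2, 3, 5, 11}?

4

The values 0, 1, 2, 3 are all present; 4 is the first non-negative integer missing from the set.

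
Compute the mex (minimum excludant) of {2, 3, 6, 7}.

0

0 is not in the set, so the mex is 0.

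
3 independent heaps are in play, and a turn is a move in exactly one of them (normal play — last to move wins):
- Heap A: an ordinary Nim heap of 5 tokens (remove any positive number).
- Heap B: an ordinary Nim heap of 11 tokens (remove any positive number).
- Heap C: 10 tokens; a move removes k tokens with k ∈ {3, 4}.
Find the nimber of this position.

15

Heap A is a plain Nim heap of size 5, so its Grundy value is 5.
Heap B is a plain Nim heap of size 11, so its Grundy value is 11.
For heap C, compute g(0), g(1), … with moves {3, 4}:
k:     0  1  2  3  4  5  6  7  8  9 10
g(k):  0  0  0  1  1  1  2  0  0  0  1
So g(10) = 1.
The value of a disjunctive sum is the nim-sum of the parts.
Combined value = 5 XOR 11 XOR 1 = 15.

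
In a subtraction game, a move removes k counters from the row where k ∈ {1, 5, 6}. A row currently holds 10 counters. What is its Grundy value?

2

Grundy values for subtraction set {1, 5, 6}:
g(0) = mex{} = 0
g(1) = mex{0} = 1
g(2) = mex{1} = 0
g(3) = mex{0} = 1
g(4) = mex{1} = 0
g(5) = mex{0} = 1
g(6) = mex{0,1} = 2
g(7) = mex{0,1,2} = 3
g(8) = mex{0,1,3} = 2
g(9) = mex{0,1,2} = 3
g(10) = mex{0,1,3} = 2
So g(10) = 2.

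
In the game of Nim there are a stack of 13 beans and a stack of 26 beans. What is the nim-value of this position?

23

Bitwise XOR of the heap sizes:
  01101  (13)
  11010  (26)
  -----
  10111  (23)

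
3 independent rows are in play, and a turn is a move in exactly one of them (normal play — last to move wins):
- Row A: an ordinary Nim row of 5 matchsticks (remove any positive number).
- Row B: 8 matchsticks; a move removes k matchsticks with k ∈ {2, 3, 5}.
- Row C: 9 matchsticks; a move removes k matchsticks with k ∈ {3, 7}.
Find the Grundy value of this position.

4

Row A is a plain Nim row of size 5, so its Grundy value is 5.
For row B, compute g(0), g(1), … with moves {2, 3, 5}:
k:     0  1  2  3  4  5  6  7  8
g(k):  0  0  1  1  2  2  3  0  0
So g(8) = 0.
Grundy values for row C (subtraction set {3, 7}):
k:     0  1  2  3  4  5  6  7  8  9
g(k):  0  0  0  1  1  1  0  2  2  1
So g(9) = 1.
By the Sprague-Grundy theorem, the Grundy value of a sum of independent games is the XOR of the component values.
Combined value = 5 XOR 0 XOR 1 = 4.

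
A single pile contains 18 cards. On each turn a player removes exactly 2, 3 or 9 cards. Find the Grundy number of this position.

Compute g(0), g(1), … for moves {2, 3, 9}:
k:     0  1  2  3  4  5  6  7  8  9 10 11 12 13 14 15 16 17 18
g(k):  0  0  1  1  2  0  0  1  1  2  2  0  0  1  1  2  0  0  1
So g(18) = 1.

1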